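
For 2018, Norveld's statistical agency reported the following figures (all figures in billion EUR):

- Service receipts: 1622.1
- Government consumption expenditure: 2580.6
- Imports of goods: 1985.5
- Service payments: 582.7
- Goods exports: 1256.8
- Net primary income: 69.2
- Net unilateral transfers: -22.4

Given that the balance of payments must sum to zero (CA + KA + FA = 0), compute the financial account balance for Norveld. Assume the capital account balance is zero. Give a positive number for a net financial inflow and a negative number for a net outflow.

-357.5

Goods balance = 1256.8 - 1985.5 = -728.7
Services balance = 1622.1 - 582.7 = 1039.4
Trade balance (goods + services) = -728.7 + 1039.4 = 310.7
Net primary income = 69.2
Net secondary income = -22.4
Current account = 310.7 + 69.2 + (-22.4) = 357.5
Financial account = -(357.5) = -357.5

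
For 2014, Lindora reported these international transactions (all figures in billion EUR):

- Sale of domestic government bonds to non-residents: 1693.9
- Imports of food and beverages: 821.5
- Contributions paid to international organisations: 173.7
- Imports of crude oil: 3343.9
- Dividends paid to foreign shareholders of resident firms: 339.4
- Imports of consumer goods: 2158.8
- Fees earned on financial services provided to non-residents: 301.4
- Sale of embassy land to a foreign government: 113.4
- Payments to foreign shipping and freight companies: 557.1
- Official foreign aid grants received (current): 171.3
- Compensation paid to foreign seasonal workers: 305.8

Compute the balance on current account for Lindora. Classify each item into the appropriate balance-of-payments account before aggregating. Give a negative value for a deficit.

Goods: -3343.9 - 2158.8 - 821.5 = -6324.2
Services: -557.1 + 301.4 = -255.7
Primary income: -305.8 - 339.4 = -645.2
Secondary income: 171.3 - 173.7 = -2.4
Current account = (-6324.2) + (-255.7) + (-645.2) + (-2.4) = -7227.5
(Excluded from the current account — financial account: sale of domestic government bonds to non-residents 1693.9; capital account: sale of embassy land to a foreign government 113.4.)

-7227.5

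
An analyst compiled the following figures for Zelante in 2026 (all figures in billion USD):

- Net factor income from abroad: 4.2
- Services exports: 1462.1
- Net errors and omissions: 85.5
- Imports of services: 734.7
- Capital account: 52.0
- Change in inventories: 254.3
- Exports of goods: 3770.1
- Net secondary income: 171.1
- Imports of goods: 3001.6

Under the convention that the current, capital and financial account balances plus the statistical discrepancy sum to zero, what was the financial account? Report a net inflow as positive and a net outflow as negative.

Goods balance = 3770.1 - 3001.6 = 768.5
Services balance = 1462.1 - 734.7 = 727.4
Trade balance (goods + services) = 768.5 + 727.4 = 1495.9
Net primary income = 4.2
Net secondary income = 171.1
Current account = 1495.9 + 4.2 + 171.1 = 1671.2
Financial account = -(1671.2 + 52.0 + 85.5) = -1808.7

-1808.7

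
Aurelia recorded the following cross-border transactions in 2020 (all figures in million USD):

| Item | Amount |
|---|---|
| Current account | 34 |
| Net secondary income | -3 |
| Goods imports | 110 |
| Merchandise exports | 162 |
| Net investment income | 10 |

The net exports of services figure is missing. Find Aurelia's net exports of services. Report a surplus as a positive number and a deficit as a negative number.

-25

Current account = goods balance + services balance + net primary income + net secondary income
Sum of the known components = 59
Net exports of services = CA - (known components) = 34 - 59 = -25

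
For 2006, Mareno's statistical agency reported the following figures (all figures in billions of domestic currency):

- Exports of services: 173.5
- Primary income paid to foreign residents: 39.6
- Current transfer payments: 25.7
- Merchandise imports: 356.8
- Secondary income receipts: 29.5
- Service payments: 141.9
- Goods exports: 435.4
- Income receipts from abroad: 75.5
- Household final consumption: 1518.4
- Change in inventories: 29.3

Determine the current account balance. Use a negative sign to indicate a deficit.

Goods balance = 435.4 - 356.8 = 78.6
Services balance = 173.5 - 141.9 = 31.6
Trade balance (goods + services) = 78.6 + 31.6 = 110.2
Net primary income = 75.5 - 39.6 = 35.9
Net secondary income = 29.5 - 25.7 = 3.8
Current account = 110.2 + 35.9 + 3.8 = 149.9

149.9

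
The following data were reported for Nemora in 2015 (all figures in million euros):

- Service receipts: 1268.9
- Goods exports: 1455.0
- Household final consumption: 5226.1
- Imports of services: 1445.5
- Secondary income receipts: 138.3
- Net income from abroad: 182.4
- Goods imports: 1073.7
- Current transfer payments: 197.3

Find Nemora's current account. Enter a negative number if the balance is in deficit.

328.1

Goods balance = 1455.0 - 1073.7 = 381.3
Services balance = 1268.9 - 1445.5 = -176.6
Trade balance (goods + services) = 381.3 + (-176.6) = 204.7
Net primary income = 182.4
Net secondary income = 138.3 - 197.3 = -59.0
Current account = 204.7 + 182.4 + (-59.0) = 328.1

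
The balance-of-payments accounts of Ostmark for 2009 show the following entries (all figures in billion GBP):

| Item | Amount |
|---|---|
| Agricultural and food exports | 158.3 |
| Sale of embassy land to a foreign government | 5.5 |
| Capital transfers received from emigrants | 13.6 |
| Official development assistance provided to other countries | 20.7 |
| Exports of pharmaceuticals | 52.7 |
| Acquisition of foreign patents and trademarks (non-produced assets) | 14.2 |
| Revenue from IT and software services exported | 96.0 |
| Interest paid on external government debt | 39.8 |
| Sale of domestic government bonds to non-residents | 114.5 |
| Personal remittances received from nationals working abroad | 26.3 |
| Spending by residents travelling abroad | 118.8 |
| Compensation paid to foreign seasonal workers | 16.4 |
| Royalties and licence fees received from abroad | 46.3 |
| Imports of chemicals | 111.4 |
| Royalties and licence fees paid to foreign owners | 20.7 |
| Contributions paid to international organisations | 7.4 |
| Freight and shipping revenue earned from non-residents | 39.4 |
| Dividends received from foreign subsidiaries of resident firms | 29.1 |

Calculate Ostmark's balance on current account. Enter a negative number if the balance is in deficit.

Goods: 158.3 - 111.4 + 52.7 = 99.6
Services: 46.3 - 20.7 + 96.0 - 118.8 + 39.4 = 42.2
Primary income: -39.8 - 16.4 + 29.1 = -27.1
Secondary income: -7.4 - 20.7 + 26.3 = -1.8
Current account = 99.6 + 42.2 + (-27.1) + (-1.8) = 112.9
(Excluded from the current account — capital account: sale of embassy land to a foreign government 5.5, capital transfers received from emigrants 13.6, acquisition of foreign patents and trademarks (non-produced assets) 14.2; financial account: sale of domestic government bonds to non-residents 114.5.)

112.9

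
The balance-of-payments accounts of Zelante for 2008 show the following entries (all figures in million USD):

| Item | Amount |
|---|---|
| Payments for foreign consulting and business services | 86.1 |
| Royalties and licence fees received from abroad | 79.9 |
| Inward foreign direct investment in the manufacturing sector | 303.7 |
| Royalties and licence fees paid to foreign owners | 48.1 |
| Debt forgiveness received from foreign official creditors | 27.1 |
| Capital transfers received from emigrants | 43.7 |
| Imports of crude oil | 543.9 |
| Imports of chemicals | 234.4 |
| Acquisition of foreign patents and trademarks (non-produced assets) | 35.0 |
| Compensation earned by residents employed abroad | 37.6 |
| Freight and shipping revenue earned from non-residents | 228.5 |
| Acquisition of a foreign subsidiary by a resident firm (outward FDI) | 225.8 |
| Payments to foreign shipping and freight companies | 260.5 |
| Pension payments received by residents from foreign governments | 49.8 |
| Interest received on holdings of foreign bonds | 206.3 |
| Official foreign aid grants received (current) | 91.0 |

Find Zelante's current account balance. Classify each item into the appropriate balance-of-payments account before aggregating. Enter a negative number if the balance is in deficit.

-479.9

Goods: -234.4 - 543.9 = -778.3
Services: -260.5 + 228.5 - 48.1 - 86.1 + 79.9 = -86.3
Primary income: 206.3 + 37.6 = 243.9
Secondary income: 49.8 + 91.0 = 140.8
Current account = (-778.3) + (-86.3) + 243.9 + 140.8 = -479.9
(Excluded from the current account — financial account: inward foreign direct investment in the manufacturing sector 303.7, acquisition of a foreign subsidiary by a resident firm (outward FDI) 225.8; capital account: debt forgiveness received from foreign official creditors 27.1, capital transfers received from emigrants 43.7, acquisition of foreign patents and trademarks (non-produced assets) 35.0.)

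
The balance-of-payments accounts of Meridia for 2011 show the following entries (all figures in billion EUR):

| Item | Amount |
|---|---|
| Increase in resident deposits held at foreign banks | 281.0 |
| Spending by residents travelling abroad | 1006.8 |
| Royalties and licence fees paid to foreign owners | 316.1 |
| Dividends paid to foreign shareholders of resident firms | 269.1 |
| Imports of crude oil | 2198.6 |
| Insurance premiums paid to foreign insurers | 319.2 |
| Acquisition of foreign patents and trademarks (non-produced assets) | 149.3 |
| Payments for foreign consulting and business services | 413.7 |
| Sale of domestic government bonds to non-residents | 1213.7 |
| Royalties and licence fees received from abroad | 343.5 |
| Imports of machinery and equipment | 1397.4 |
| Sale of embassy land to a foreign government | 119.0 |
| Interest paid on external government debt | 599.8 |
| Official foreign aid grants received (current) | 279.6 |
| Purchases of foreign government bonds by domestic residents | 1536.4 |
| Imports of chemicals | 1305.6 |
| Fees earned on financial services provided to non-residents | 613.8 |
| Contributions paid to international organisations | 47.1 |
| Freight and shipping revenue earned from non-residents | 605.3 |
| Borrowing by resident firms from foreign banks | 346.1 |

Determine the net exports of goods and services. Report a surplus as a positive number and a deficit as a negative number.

-5394.8

Goods: -1397.4 - 1305.6 - 2198.6 = -4901.6
Services: 613.8 - 316.1 - 413.7 + 343.5 - 1006.8 + 605.3 - 319.2 = -493.2
Trade balance = -4901.6 + (-493.2) = -5394.8
(Excluded from the trade balance — financial account: increase in resident deposits held at foreign banks 281.0, sale of domestic government bonds to non-residents 1213.7, purchases of foreign government bonds by domestic residents 1536.4, borrowing by resident firms from foreign banks 346.1; primary income: dividends paid to foreign shareholders of resident firms 269.1, interest paid on external government debt 599.8; capital account: acquisition of foreign patents and trademarks (non-produced assets) 149.3, sale of embassy land to a foreign government 119.0; secondary income: official foreign aid grants received (current) 279.6, contributions paid to international organisations 47.1.)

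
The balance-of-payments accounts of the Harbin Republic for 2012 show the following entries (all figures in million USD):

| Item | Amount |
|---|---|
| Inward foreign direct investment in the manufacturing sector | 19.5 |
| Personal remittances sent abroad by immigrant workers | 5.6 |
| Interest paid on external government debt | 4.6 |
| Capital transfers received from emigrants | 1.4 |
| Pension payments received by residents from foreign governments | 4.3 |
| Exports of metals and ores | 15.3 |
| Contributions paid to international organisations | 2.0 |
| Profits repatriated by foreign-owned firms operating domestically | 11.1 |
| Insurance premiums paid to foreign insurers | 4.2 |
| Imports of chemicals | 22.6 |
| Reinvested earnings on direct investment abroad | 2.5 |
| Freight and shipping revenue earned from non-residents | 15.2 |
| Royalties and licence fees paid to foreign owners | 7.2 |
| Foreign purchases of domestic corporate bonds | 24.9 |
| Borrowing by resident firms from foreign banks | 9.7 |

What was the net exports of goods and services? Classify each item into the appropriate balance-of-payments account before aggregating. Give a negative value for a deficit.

Goods: -22.6 + 15.3 = -7.3
Services: -4.2 - 7.2 + 15.2 = 3.8
Trade balance = -7.3 + 3.8 = -3.5
(Excluded from the trade balance — financial account: inward foreign direct investment in the manufacturing sector 19.5, foreign purchases of domestic corporate bonds 24.9, borrowing by resident firms from foreign banks 9.7; secondary income: personal remittances sent abroad by immigrant workers 5.6, pension payments received by residents from foreign governments 4.3, contributions paid to international organisations 2.0; primary income: interest paid on external government debt 4.6, profits repatriated by foreign-owned firms operating domestically 11.1, reinvested earnings on direct investment abroad 2.5; capital account: capital transfers received from emigrants 1.4.)

-3.5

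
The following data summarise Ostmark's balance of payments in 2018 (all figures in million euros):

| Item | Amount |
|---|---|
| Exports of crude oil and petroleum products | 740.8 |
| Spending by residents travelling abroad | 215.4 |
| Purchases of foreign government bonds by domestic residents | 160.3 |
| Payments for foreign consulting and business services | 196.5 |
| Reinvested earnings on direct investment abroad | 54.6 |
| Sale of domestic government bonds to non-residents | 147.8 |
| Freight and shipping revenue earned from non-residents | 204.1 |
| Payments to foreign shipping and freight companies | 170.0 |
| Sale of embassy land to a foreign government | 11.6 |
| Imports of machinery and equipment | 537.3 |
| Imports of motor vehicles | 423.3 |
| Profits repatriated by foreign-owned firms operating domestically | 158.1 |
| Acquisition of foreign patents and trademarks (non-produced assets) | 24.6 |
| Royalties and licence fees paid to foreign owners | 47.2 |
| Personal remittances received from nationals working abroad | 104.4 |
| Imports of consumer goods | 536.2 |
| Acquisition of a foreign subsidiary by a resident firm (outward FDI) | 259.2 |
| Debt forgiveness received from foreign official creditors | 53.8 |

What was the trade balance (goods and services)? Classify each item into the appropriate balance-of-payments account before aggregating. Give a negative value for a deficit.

-1181.0

Goods: -537.3 - 423.3 + 740.8 - 536.2 = -756.0
Services: -196.5 - 47.2 - 170.0 - 215.4 + 204.1 = -425.0
Trade balance = -756.0 + (-425.0) = -1181.0
(Excluded from the trade balance — financial account: purchases of foreign government bonds by domestic residents 160.3, sale of domestic government bonds to non-residents 147.8, acquisition of a foreign subsidiary by a resident firm (outward FDI) 259.2; primary income: reinvested earnings on direct investment abroad 54.6, profits repatriated by foreign-owned firms operating domestically 158.1; capital account: sale of embassy land to a foreign government 11.6, acquisition of foreign patents and trademarks (non-produced assets) 24.6, debt forgiveness received from foreign official creditors 53.8; secondary income: personal remittances received from nationals working abroad 104.4.)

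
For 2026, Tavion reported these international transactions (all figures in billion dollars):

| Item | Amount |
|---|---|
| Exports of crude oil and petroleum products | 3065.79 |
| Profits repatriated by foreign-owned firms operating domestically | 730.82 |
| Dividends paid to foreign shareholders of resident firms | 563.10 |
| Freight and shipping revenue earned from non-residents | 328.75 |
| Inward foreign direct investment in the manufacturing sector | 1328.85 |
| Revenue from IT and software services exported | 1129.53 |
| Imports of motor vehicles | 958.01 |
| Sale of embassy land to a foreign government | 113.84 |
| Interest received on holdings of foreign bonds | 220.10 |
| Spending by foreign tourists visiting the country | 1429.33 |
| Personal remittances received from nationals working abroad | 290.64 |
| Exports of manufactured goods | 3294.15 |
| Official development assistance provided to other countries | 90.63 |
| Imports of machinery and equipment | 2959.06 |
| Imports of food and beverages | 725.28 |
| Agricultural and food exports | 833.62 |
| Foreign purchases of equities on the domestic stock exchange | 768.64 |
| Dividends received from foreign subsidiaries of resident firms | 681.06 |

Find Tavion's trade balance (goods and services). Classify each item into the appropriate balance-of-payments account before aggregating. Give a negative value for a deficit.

Goods: 3294.15 - 725.28 + 3065.79 + 833.62 - 2959.06 - 958.01 = 2551.21
Services: 1429.33 + 328.75 + 1129.53 = 2887.61
Trade balance = 2551.21 + 2887.61 = 5438.82
(Excluded from the trade balance — primary income: profits repatriated by foreign-owned firms operating domestically 730.82, dividends paid to foreign shareholders of resident firms 563.10, interest received on holdings of foreign bonds 220.10, dividends received from foreign subsidiaries of resident firms 681.06; financial account: inward foreign direct investment in the manufacturing sector 1328.85, foreign purchases of equities on the domestic stock exchange 768.64; capital account: sale of embassy land to a foreign government 113.84; secondary income: personal remittances received from nationals working abroad 290.64, official development assistance provided to other countries 90.63.)

5438.82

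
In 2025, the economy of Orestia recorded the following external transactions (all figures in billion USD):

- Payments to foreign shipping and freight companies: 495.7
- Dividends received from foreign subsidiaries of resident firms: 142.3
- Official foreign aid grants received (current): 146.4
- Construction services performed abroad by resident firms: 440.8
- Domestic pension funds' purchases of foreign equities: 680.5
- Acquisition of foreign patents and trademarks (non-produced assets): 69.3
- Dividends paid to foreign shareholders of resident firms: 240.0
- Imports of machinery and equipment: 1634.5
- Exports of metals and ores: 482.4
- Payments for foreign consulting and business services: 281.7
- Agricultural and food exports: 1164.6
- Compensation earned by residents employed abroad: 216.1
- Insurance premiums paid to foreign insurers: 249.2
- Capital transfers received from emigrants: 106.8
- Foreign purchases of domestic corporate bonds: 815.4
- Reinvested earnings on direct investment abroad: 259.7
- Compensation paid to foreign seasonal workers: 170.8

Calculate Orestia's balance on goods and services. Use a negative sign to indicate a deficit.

Goods: -1634.5 + 482.4 + 1164.6 = 12.5
Services: 440.8 - 281.7 - 495.7 - 249.2 = -585.8
Trade balance = 12.5 + (-585.8) = -573.3
(Excluded from the trade balance — primary income: dividends received from foreign subsidiaries of resident firms 142.3, dividends paid to foreign shareholders of resident firms 240.0, compensation earned by residents employed abroad 216.1, reinvested earnings on direct investment abroad 259.7, compensation paid to foreign seasonal workers 170.8; secondary income: official foreign aid grants received (current) 146.4; financial account: domestic pension funds' purchases of foreign equities 680.5, foreign purchases of domestic corporate bonds 815.4; capital account: acquisition of foreign patents and trademarks (non-produced assets) 69.3, capital transfers received from emigrants 106.8.)

-573.3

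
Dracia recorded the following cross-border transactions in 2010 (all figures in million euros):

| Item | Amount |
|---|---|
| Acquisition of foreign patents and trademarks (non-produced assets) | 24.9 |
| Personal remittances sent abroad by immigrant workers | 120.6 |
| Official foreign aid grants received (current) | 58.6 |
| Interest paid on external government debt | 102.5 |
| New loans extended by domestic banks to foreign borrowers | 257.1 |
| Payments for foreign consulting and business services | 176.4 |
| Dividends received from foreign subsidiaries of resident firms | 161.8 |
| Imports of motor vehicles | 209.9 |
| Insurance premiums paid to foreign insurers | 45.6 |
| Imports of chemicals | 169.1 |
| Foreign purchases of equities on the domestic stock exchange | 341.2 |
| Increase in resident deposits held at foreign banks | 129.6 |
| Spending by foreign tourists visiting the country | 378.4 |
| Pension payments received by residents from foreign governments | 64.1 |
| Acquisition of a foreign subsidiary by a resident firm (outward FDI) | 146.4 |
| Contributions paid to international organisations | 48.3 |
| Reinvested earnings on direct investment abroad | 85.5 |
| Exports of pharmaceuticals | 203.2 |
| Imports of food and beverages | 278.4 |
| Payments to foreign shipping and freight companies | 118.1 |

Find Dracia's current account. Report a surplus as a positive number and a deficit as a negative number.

-317.3

Goods: -169.1 - 278.4 + 203.2 - 209.9 = -454.2
Services: -118.1 - 176.4 + 378.4 - 45.6 = 38.3
Primary income: 161.8 + 85.5 - 102.5 = 144.8
Secondary income: 58.6 + 64.1 - 120.6 - 48.3 = -46.2
Current account = (-454.2) + 38.3 + 144.8 + (-46.2) = -317.3
(Excluded from the current account — capital account: acquisition of foreign patents and trademarks (non-produced assets) 24.9; financial account: new loans extended by domestic banks to foreign borrowers 257.1, foreign purchases of equities on the domestic stock exchange 341.2, increase in resident deposits held at foreign banks 129.6, acquisition of a foreign subsidiary by a resident firm (outward FDI) 146.4.)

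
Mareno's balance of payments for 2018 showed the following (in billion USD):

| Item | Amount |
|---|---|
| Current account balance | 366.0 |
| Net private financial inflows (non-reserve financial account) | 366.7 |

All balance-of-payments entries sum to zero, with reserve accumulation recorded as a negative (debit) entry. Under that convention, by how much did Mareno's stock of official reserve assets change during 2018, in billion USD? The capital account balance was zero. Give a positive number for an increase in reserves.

Official reserve transactions balance = -(366.0 + 366.7) = -732.7
An accumulation of reserves is recorded as a debit (negative entry), so the change in the stock of reserves is the negative of that balance.
Change in official reserves = -(-732.7) = 732.7

732.7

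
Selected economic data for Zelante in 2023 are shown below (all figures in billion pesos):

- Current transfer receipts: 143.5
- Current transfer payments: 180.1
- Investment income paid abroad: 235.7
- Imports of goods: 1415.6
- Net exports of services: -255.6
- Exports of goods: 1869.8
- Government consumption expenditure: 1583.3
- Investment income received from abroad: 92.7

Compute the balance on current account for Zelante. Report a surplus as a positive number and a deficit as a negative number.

Goods balance = 1869.8 - 1415.6 = 454.2
Services balance = -255.6
Trade balance (goods + services) = 454.2 + (-255.6) = 198.6
Net primary income = 92.7 - 235.7 = -143.0
Net secondary income = 143.5 - 180.1 = -36.6
Current account = 198.6 + (-143.0) + (-36.6) = 19.0

19.0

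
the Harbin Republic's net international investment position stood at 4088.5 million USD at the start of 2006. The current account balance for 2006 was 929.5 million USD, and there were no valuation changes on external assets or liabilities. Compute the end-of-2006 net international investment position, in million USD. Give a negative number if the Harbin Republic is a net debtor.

5018.0

With no valuation effects, change in NIIP = current account = 929.5
End-of-year NIIP = 4088.5 + 929.5 = 5018.0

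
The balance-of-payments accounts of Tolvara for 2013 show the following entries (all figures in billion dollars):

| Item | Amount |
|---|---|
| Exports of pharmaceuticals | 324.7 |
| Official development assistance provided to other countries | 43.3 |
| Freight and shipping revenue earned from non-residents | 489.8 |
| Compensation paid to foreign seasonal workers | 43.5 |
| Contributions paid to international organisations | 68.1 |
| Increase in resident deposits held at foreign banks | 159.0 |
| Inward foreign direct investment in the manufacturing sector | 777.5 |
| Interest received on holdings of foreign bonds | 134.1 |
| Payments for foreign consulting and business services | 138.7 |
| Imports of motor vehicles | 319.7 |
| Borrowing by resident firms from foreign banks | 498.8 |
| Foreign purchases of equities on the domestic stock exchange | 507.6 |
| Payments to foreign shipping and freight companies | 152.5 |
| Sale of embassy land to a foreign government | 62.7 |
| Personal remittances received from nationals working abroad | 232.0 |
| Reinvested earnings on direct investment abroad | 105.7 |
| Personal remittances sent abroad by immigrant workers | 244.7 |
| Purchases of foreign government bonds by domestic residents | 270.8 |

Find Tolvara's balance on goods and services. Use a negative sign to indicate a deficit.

Goods: 324.7 - 319.7 = 5.0
Services: -138.7 - 152.5 + 489.8 = 198.6
Trade balance = 5.0 + 198.6 = 203.6
(Excluded from the trade balance — secondary income: official development assistance provided to other countries 43.3, contributions paid to international organisations 68.1, personal remittances received from nationals working abroad 232.0, personal remittances sent abroad by immigrant workers 244.7; primary income: compensation paid to foreign seasonal workers 43.5, interest received on holdings of foreign bonds 134.1, reinvested earnings on direct investment abroad 105.7; financial account: increase in resident deposits held at foreign banks 159.0, inward foreign direct investment in the manufacturing sector 777.5, borrowing by resident firms from foreign banks 498.8, foreign purchases of equities on the domestic stock exchange 507.6, purchases of foreign government bonds by domestic residents 270.8; capital account: sale of embassy land to a foreign government 62.7.)

203.6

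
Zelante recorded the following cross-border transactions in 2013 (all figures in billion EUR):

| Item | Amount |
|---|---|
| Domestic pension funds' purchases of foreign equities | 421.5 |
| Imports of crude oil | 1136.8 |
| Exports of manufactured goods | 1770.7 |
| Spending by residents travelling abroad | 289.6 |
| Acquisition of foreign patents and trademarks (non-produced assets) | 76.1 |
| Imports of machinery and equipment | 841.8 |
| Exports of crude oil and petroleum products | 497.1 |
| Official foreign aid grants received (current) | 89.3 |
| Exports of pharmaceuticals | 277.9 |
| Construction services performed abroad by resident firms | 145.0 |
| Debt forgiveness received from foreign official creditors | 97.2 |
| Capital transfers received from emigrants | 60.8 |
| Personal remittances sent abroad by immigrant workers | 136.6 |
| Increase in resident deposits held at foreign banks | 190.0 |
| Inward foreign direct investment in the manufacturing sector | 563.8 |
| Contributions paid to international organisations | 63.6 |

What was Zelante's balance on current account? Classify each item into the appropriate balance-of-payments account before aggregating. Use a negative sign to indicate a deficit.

311.6

Goods: -1136.8 + 277.9 + 497.1 - 841.8 + 1770.7 = 567.1
Services: -289.6 + 145.0 = -144.6
Secondary income: 89.3 - 63.6 - 136.6 = -110.9
Current account = 567.1 + (-144.6) + (-110.9) = 311.6
(Excluded from the current account — financial account: domestic pension funds' purchases of foreign equities 421.5, increase in resident deposits held at foreign banks 190.0, inward foreign direct investment in the manufacturing sector 563.8; capital account: acquisition of foreign patents and trademarks (non-produced assets) 76.1, debt forgiveness received from foreign official creditors 97.2, capital transfers received from emigrants 60.8.)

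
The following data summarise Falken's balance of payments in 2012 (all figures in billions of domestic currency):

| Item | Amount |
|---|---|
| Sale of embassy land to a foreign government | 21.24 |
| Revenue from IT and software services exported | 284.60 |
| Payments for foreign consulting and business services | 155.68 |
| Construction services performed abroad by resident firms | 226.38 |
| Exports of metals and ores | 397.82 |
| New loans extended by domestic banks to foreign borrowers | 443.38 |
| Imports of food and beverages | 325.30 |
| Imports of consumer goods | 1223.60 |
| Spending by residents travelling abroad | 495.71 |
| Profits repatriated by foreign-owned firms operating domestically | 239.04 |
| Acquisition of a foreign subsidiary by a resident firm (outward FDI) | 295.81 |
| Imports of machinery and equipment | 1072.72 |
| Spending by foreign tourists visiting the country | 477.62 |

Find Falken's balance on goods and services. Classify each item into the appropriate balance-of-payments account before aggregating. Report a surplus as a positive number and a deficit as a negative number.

Goods: -1072.72 - 325.30 - 1223.60 + 397.82 = -2223.80
Services: 284.60 + 226.38 + 477.62 - 155.68 - 495.71 = 337.21
Trade balance = -2223.80 + 337.21 = -1886.59
(Excluded from the trade balance — capital account: sale of embassy land to a foreign government 21.24; financial account: new loans extended by domestic banks to foreign borrowers 443.38, acquisition of a foreign subsidiary by a resident firm (outward FDI) 295.81; primary income: profits repatriated by foreign-owned firms operating domestically 239.04.)

-1886.59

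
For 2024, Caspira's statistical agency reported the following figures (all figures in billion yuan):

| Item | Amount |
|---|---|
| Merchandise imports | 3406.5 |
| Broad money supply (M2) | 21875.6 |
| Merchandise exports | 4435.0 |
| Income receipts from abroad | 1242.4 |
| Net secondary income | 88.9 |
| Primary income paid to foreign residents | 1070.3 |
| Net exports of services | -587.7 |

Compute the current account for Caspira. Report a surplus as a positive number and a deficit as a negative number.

Goods balance = 4435.0 - 3406.5 = 1028.5
Services balance = -587.7
Trade balance (goods + services) = 1028.5 + (-587.7) = 440.8
Net primary income = 1242.4 - 1070.3 = 172.1
Net secondary income = 88.9
Current account = 440.8 + 172.1 + 88.9 = 701.8

701.8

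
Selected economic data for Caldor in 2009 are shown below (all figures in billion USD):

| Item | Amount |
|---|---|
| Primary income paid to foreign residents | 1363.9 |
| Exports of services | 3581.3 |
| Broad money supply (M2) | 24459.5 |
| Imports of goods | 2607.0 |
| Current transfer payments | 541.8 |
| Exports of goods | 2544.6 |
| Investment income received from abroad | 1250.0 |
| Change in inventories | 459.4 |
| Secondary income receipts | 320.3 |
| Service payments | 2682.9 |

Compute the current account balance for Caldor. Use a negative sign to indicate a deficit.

500.6

Goods balance = 2544.6 - 2607.0 = -62.4
Services balance = 3581.3 - 2682.9 = 898.4
Trade balance (goods + services) = -62.4 + 898.4 = 836.0
Net primary income = 1250.0 - 1363.9 = -113.9
Net secondary income = 320.3 - 541.8 = -221.5
Current account = 836.0 + (-113.9) + (-221.5) = 500.6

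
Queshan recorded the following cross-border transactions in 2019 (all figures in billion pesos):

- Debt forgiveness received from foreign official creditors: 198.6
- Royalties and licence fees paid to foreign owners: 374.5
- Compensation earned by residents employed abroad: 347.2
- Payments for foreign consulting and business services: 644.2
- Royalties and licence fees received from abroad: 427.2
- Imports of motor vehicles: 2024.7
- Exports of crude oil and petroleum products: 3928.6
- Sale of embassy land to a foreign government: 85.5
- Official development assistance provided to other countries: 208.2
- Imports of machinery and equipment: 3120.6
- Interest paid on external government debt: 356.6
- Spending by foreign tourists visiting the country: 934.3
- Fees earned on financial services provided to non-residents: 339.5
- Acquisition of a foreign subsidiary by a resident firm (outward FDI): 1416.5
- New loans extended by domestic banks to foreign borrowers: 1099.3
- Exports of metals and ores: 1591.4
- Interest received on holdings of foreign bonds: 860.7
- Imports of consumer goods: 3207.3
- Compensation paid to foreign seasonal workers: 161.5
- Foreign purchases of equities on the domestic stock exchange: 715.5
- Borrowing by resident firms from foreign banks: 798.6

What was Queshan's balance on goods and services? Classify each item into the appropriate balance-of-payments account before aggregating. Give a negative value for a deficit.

-2150.3

Goods: -2024.7 - 3120.6 - 3207.3 + 1591.4 + 3928.6 = -2832.6
Services: 339.5 + 934.3 - 374.5 + 427.2 - 644.2 = 682.3
Trade balance = -2832.6 + 682.3 = -2150.3
(Excluded from the trade balance — capital account: debt forgiveness received from foreign official creditors 198.6, sale of embassy land to a foreign government 85.5; primary income: compensation earned by residents employed abroad 347.2, interest paid on external government debt 356.6, interest received on holdings of foreign bonds 860.7, compensation paid to foreign seasonal workers 161.5; secondary income: official development assistance provided to other countries 208.2; financial account: acquisition of a foreign subsidiary by a resident firm (outward FDI) 1416.5, new loans extended by domestic banks to foreign borrowers 1099.3, foreign purchases of equities on the domestic stock exchange 715.5, borrowing by resident firms from foreign banks 798.6.)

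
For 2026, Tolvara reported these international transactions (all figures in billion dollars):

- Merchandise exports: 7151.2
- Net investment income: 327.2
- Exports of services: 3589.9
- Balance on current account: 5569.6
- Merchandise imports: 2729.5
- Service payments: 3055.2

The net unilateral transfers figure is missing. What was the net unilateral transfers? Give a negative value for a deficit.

286.0

Current account = goods balance + services balance + net primary income + net secondary income
Sum of the known components = 5283.6
Net unilateral transfers = CA - (known components) = 5569.6 - 5283.6 = 286.0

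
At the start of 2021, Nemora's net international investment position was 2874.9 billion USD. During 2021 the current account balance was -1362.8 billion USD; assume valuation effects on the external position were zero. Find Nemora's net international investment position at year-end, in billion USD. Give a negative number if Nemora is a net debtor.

With no valuation effects, change in NIIP = current account = -1362.8
End-of-year NIIP = 2874.9 + (-1362.8) = 1512.1

1512.1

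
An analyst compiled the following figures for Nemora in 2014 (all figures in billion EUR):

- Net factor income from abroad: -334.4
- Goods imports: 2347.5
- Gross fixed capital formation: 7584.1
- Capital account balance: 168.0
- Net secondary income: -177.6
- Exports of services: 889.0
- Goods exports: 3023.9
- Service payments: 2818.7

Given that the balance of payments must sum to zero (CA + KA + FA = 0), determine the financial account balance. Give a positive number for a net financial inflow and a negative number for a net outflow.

Goods balance = 3023.9 - 2347.5 = 676.4
Services balance = 889.0 - 2818.7 = -1929.7
Trade balance (goods + services) = 676.4 + (-1929.7) = -1253.3
Net primary income = -334.4
Net secondary income = -177.6
Current account = -1253.3 + (-334.4) + (-177.6) = -1765.3
Financial account = -(-1765.3 + 168.0) = 1597.3

1597.3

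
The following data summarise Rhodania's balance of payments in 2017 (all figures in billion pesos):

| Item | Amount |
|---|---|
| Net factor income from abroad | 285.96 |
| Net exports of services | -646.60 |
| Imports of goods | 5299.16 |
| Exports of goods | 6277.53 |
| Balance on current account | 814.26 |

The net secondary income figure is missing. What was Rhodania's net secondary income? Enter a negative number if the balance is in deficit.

Current account = goods balance + services balance + net primary income + net secondary income
Sum of the known components = 617.73
Net secondary income = CA - (known components) = 814.26 - 617.73 = 196.53

196.53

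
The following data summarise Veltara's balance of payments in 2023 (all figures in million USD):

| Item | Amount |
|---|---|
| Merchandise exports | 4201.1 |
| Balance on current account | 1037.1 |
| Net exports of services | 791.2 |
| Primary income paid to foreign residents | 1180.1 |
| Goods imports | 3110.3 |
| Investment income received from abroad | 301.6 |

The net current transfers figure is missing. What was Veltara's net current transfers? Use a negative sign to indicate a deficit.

33.6

Current account = goods balance + services balance + net primary income + net secondary income
Sum of the known components = 1003.5
Net current transfers = CA - (known components) = 1037.1 - 1003.5 = 33.6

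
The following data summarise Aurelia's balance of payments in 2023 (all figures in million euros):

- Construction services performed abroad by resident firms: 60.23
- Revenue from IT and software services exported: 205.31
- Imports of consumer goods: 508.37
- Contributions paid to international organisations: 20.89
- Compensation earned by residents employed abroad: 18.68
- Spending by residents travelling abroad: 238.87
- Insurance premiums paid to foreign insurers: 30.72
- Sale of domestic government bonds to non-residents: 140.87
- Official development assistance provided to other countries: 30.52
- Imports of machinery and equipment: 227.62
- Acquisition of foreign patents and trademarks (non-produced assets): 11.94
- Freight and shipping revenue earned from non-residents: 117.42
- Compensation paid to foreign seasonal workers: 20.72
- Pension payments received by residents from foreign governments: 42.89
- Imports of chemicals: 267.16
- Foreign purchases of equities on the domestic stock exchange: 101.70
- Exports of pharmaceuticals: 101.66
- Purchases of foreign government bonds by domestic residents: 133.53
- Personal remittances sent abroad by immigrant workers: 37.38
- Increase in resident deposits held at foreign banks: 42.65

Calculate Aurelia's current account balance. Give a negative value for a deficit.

Goods: -267.16 - 227.62 + 101.66 - 508.37 = -901.49
Services: 60.23 - 238.87 + 117.42 - 30.72 + 205.31 = 113.37
Primary income: -20.72 + 18.68 = -2.04
Secondary income: -37.38 - 30.52 + 42.89 - 20.89 = -45.90
Current account = (-901.49) + 113.37 + (-2.04) + (-45.90) = -836.06
(Excluded from the current account — financial account: sale of domestic government bonds to non-residents 140.87, foreign purchases of equities on the domestic stock exchange 101.70, purchases of foreign government bonds by domestic residents 133.53, increase in resident deposits held at foreign banks 42.65; capital account: acquisition of foreign patents and trademarks (non-produced assets) 11.94.)

-836.06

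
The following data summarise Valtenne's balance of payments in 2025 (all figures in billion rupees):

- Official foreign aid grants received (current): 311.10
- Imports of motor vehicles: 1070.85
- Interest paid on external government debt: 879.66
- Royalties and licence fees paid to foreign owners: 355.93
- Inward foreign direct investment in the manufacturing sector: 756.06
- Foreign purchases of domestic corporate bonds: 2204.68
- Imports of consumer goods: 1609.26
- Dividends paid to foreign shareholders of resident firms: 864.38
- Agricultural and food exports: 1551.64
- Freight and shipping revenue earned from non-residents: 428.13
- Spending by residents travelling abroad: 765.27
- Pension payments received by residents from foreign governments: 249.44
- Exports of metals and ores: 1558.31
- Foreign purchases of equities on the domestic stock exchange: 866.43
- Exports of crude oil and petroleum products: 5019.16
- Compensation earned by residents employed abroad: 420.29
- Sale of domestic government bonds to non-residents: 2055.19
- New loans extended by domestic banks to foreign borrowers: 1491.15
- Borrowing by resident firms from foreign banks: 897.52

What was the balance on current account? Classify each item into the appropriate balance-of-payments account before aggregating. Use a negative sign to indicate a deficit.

Goods: -1070.85 + 5019.16 - 1609.26 + 1558.31 + 1551.64 = 5449.00
Services: 428.13 - 765.27 - 355.93 = -693.07
Primary income: 420.29 - 864.38 - 879.66 = -1323.75
Secondary income: 311.10 + 249.44 = 560.54
Current account = 5449.00 + (-693.07) + (-1323.75) + 560.54 = 3992.72
(Excluded from the current account — financial account: inward foreign direct investment in the manufacturing sector 756.06, foreign purchases of domestic corporate bonds 2204.68, foreign purchases of equities on the domestic stock exchange 866.43, sale of domestic government bonds to non-residents 2055.19, new loans extended by domestic banks to foreign borrowers 1491.15, borrowing by resident firms from foreign banks 897.52.)

3992.72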